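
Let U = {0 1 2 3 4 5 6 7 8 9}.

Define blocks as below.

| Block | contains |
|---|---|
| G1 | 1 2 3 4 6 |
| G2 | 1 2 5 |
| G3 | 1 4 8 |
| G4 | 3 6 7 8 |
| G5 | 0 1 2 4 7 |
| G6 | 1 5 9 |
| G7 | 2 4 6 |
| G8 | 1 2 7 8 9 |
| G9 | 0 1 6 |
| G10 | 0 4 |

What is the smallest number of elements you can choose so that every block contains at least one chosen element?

3

Take H = {1, 4, 8}. Each listed block contains at least one of these, so H is a hitting set of size 3.
The blocks G2, G4, G10 are pairwise disjoint, so any hitting set needs a separate element for each — at least 3. Hence 3 is optimal.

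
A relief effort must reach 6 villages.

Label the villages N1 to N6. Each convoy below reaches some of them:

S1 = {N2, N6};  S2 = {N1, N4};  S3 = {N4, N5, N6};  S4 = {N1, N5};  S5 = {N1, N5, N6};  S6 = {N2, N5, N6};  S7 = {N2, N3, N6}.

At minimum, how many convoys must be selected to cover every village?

Take {S2, S5, S7}. Their union is {N1, N2, N3, N4, N5, N6}, which is all 6 villages.
Only S7 contains N3, so S7 is forced; the remaining 3 villages need at least 2 more convoys (each remaining convoy adds at most 2) — so at least 3 convoys are needed, and 3 is optimal.

3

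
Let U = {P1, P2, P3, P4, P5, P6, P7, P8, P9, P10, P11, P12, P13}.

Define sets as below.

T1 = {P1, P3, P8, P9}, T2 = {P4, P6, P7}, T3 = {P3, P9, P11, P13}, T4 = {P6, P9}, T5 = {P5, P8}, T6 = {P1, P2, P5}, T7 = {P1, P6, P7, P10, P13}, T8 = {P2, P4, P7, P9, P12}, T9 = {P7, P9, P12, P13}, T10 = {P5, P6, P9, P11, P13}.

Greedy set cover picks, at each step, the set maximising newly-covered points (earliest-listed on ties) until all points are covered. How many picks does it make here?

4

Greedy: pick T7 (covers 5 new) → pick T8 (covers 4 new) → pick T1 (covers 2 new) → pick T10 (covers 2 new). Total picks: 4.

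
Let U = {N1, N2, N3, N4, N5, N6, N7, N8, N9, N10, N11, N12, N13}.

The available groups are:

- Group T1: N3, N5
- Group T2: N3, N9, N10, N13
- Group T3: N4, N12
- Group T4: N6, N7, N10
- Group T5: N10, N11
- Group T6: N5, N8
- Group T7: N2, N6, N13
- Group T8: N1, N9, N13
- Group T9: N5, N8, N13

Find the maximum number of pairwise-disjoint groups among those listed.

4

T3, T5, T6, T8 are pairwise disjoint (T3={N4,N12}; T5={N10,N11}; T6={N5,N8}; T8={N1,N9,N13}).
Every remaining group overlaps one of these, and no 5 of the listed groups are pairwise disjoint, so 4 is the maximum.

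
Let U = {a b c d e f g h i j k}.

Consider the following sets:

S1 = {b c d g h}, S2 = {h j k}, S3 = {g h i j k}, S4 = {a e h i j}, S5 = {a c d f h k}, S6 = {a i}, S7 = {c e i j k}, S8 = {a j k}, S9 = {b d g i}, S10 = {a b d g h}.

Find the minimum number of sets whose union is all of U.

Take {S4, S5, S9}. Their union is {a, b, c, d, e, f, g, h, i, j, k}, which is all 11 points.
Only S5 contains f, so S5 is forced; the remaining 5 points need at least 2 more sets (each remaining set adds at most 3) — so at least 3 sets are needed, and 3 is optimal.

3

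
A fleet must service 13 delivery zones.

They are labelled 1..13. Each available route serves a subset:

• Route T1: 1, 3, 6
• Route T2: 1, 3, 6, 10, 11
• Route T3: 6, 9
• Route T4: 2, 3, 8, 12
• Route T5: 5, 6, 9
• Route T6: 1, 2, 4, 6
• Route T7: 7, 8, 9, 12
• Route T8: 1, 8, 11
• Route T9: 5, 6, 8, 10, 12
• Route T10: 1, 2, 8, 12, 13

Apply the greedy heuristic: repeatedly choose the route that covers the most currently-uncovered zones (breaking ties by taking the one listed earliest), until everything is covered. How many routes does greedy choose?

Greedy: pick T2 (covers 5 new) → pick T7 (covers 4 new) → pick T6 (covers 2 new) → pick T5 (covers 1 new) → pick T10 (covers 1 new). Total picks: 5.

5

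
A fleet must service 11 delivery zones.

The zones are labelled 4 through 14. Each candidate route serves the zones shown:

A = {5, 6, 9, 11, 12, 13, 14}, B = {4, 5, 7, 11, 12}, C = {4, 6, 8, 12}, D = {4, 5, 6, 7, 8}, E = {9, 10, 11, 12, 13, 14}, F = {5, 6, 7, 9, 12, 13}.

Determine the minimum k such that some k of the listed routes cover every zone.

Take {D, E}. Their union is {4, 5, 6, 7, 8, 9, 10, 11, 12, 13, 14}, which is all 11 zones.
No single route has all 11 zones (the largest, A, has 7), so 2 is optimal.

2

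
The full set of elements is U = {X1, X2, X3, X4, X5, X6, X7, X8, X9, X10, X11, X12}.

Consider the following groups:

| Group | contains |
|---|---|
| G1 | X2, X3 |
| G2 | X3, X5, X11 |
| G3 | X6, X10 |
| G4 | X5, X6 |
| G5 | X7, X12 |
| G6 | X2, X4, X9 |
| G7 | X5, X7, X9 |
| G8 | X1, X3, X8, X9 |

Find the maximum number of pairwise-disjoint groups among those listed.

G2, G3, G5, G6 are pairwise disjoint (G2={X3,X5,X11}; G3={X6,X10}; G5={X7,X12}; G6={X2,X4,X9}).
Every remaining group overlaps one of these, and no 5 of the listed groups are pairwise disjoint, so 4 is the maximum.

4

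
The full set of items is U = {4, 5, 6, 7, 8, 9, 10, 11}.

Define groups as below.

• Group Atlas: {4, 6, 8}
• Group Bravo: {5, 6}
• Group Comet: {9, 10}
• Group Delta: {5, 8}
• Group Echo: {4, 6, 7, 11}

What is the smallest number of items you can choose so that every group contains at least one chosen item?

3

The 3 items {4, 5, 9} hit every group.
The groups Comet, Delta, Echo are pairwise disjoint, so any hitting set needs a separate item for each — at least 3. Hence 3 is optimal.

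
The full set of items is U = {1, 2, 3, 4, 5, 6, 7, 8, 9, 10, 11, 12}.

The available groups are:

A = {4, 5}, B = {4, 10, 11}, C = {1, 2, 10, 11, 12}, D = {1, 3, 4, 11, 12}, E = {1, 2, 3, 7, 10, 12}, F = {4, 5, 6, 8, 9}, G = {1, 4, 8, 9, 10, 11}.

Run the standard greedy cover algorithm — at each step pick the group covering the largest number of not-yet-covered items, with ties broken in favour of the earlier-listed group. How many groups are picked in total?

3

Greedy: pick E (covers 6 new) → pick F (covers 5 new) → pick B (covers 1 new). Total picks: 3.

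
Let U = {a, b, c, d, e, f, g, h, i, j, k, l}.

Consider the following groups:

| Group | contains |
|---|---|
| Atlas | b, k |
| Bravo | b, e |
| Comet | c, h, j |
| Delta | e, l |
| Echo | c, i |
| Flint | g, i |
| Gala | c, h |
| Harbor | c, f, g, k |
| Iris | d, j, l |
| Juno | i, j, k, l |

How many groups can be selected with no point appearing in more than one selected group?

Atlas, Flint, Gala, Iris are pairwise disjoint (Atlas={b,k}; Flint={g,i}; Gala={c,h}; Iris={d,j,l}).
Every remaining group overlaps one of these, and no 5 of the listed groups are pairwise disjoint, so 4 is the maximum.

4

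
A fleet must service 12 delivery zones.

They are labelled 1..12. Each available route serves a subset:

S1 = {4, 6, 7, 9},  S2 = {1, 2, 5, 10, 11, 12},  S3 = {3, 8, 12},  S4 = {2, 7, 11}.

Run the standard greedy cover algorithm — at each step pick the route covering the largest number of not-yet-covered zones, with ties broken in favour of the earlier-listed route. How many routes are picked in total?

Greedy: pick S2 (covers 6 new) → pick S1 (covers 4 new) → pick S3 (covers 2 new). Total picks: 3.

3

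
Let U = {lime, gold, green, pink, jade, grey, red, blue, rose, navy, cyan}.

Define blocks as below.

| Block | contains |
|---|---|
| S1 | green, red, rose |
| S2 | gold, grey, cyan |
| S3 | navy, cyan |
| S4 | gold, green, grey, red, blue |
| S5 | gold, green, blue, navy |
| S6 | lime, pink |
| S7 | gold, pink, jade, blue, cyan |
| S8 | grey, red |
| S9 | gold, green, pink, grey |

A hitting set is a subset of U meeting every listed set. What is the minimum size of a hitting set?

4

The 4 elements {green, pink, grey, navy} hit every block.
No choice of 3 elements meets every block, so 4 is the minimum.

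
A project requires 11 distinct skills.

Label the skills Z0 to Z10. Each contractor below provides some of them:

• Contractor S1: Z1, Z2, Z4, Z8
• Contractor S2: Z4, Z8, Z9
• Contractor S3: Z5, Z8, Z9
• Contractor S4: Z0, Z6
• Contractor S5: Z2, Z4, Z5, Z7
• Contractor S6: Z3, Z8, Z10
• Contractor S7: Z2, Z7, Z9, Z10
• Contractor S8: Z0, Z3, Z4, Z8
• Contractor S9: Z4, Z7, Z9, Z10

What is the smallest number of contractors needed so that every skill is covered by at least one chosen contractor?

5

S1 and S4 and S5 and S6 and S9 together: S1 ∪ S4 ∪ S5 ∪ S6 ∪ S9 = {Z0, Z1, Z2, Z3, Z4, Z5, Z6, Z7, Z8, Z9, Z10} — every skill is covered.
No 4 of the 9 contractors cover everything (all 126 combinations miss at least one skill), so 5 is optimal.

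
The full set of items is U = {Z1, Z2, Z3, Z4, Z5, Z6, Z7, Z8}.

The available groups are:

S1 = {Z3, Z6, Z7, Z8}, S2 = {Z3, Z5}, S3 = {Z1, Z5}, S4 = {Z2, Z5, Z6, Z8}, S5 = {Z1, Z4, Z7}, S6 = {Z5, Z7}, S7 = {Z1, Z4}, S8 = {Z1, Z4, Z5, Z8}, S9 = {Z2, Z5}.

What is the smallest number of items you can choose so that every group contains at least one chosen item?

3

The 3 items {Z1, Z5, Z6} hit every group.
The groups S1, S7, S9 are pairwise disjoint, so any hitting set needs a separate item for each — at least 3. Hence 3 is optimal.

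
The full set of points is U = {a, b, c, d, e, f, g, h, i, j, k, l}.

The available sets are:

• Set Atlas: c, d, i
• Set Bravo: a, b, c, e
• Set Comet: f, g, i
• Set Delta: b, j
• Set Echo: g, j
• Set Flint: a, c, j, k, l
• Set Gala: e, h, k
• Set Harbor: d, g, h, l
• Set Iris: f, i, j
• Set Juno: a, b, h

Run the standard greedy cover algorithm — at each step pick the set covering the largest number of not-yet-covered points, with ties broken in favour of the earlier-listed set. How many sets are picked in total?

Greedy: pick Flint (covers 5 new) → pick Comet (covers 3 new) → pick Bravo (covers 2 new) → pick Harbor (covers 2 new). Total picks: 4.

4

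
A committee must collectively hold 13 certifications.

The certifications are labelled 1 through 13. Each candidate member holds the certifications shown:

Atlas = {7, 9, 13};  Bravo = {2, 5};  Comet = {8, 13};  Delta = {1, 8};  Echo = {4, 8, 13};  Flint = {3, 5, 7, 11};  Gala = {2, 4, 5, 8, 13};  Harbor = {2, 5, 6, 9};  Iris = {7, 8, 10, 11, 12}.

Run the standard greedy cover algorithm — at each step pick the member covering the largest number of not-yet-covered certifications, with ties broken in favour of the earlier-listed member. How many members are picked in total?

Greedy: pick Gala (covers 5 new) → pick Iris (covers 4 new) → pick Harbor (covers 2 new) → pick Delta (covers 1 new) → pick Flint (covers 1 new). Total picks: 5.

5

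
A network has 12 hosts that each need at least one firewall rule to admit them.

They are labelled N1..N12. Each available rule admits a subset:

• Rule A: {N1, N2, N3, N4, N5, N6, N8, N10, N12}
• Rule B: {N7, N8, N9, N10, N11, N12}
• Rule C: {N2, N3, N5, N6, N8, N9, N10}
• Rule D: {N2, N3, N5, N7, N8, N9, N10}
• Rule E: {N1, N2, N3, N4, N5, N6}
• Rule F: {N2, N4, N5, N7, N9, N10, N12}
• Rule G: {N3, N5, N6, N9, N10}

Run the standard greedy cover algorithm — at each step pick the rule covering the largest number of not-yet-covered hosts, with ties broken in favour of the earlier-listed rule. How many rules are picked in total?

2

Greedy: pick A (covers 9 new) → pick B (covers 3 new). Total picks: 2.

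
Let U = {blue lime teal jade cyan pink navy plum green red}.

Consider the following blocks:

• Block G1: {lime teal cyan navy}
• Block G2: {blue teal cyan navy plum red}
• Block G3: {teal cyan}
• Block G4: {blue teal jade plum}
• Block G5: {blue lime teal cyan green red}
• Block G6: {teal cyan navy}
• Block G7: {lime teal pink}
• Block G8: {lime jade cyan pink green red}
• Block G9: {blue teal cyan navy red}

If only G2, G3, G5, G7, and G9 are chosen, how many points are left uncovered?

1

Union of G2, G3, G5, G7, G9 = {blue, lime, teal, cyan, pink, navy, plum, green, red}.
Not covered: jade — 1 point.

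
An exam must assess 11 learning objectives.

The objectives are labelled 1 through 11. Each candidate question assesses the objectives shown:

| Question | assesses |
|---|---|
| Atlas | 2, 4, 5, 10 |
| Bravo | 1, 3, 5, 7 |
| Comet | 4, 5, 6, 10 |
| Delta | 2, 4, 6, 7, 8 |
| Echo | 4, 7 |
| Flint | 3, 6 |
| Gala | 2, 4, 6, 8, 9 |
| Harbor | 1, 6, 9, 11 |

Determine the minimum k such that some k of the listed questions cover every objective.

Atlas and Bravo and Delta and Harbor together: Atlas ∪ Bravo ∪ Delta ∪ Harbor = {1, 2, 3, 4, 5, 6, 7, 8, 9, 10, 11} — every objective is covered.
No 3 of the 8 questions cover everything (all 56 combinations miss at least one objective), so 4 is optimal.

4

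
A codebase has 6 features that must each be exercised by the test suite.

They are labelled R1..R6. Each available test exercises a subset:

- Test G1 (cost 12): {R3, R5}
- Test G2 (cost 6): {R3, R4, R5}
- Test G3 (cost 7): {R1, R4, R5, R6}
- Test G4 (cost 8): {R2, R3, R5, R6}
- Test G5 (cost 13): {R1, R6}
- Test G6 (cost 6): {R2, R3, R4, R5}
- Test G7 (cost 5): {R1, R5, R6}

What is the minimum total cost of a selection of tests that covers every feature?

11

G6, G7 together cover every feature (G6 ∪ G7 = {R1, R2, R3, R4, R5, R6}); total cost 6 + 5 = 11.
No covering selection has total cost below 11.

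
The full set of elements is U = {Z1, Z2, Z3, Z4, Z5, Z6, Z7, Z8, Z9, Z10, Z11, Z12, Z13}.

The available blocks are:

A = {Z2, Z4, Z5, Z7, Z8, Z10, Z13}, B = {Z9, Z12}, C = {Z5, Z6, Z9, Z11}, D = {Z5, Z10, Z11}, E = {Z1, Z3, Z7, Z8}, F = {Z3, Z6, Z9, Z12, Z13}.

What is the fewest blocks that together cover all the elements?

A and C and E and F together: A ∪ C ∪ E ∪ F = {Z1, Z2, Z3, Z4, Z5, Z6, Z7, Z8, Z9, Z10, Z11, Z12, Z13} — every element is covered.
No 3 of the 6 blocks cover everything (all 20 combinations miss at least one element), so 4 is optimal.

4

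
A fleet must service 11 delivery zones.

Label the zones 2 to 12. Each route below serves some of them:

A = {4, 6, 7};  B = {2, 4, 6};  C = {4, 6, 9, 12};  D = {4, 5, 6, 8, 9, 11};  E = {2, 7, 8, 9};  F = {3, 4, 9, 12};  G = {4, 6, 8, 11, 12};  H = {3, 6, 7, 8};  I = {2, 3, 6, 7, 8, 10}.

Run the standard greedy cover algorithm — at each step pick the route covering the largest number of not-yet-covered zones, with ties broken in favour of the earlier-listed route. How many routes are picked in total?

3

Greedy: pick D (covers 6 new) → pick I (covers 4 new) → pick C (covers 1 new). Total picks: 3.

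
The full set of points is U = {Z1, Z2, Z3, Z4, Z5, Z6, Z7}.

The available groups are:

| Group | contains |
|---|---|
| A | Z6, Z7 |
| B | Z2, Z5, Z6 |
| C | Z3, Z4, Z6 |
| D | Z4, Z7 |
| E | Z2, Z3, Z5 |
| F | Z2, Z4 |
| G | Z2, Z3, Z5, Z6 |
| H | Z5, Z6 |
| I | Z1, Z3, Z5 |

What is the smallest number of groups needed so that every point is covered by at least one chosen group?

3

Take {D, G, I}. Their union is {Z1, Z2, Z3, Z4, Z5, Z6, Z7}, which is all 7 points.
Only I contains Z1, so I is forced; the remaining 4 points need at least 2 more groups (each remaining group adds at most 2) — so at least 3 groups are needed, and 3 is optimal.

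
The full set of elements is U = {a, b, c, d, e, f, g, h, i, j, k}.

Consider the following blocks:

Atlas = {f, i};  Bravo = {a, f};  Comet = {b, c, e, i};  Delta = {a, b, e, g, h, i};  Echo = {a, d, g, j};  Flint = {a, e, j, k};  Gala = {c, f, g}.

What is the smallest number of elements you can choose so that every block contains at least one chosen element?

The 3 elements {f, i, j} hit every block.
No choice of 2 elements meets every block, so 3 is the minimum.

3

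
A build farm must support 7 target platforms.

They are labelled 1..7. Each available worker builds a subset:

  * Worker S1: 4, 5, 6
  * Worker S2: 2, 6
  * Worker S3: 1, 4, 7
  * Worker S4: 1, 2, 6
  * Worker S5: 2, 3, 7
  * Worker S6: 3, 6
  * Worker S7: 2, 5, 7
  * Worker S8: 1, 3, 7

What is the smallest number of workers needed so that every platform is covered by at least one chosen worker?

3

S1 and S4 and S8 together: S1 ∪ S4 ∪ S8 = {1, 2, 3, 4, 5, 6, 7} — every platform is covered.
Each worker has at most 3 platforms, and 2·3 = 6 < 7 — so at least 3 workers are needed, and 3 is optimal.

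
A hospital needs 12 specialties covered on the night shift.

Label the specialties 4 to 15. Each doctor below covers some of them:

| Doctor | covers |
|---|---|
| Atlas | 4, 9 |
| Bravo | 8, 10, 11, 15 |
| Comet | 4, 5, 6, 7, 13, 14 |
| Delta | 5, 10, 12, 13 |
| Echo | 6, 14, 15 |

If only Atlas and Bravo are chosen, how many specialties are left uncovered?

Union of Atlas, Bravo = {4, 8, 9, 10, 11, 15}.
Not covered: 5, 6, 7, 12, 13, 14 — 6 specialties.

6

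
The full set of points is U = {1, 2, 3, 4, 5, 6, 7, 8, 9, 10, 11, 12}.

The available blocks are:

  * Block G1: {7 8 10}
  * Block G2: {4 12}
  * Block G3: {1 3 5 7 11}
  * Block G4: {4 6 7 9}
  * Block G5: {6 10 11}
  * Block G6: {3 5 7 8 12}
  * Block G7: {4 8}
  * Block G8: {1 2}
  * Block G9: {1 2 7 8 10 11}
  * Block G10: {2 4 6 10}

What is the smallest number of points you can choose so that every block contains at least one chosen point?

4

H = {1, 4, 5, 10} meets every block (each contains at least one member of H), and |H| = 4.
No choice of 3 points meets every block, so 4 is the minimum.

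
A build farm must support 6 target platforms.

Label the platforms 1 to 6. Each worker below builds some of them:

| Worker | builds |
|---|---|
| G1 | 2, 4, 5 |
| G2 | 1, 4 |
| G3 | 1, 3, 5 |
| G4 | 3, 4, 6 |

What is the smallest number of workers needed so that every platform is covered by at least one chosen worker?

3

G1 and G3 and G4 together: G1 ∪ G3 ∪ G4 = {1, 2, 3, 4, 5, 6} — every platform is covered.
Only G1 contains 2, so G1 is forced; the remaining 3 platforms need at least 2 more workers (each remaining worker adds at most 2) — so at least 3 workers are needed, and 3 is optimal.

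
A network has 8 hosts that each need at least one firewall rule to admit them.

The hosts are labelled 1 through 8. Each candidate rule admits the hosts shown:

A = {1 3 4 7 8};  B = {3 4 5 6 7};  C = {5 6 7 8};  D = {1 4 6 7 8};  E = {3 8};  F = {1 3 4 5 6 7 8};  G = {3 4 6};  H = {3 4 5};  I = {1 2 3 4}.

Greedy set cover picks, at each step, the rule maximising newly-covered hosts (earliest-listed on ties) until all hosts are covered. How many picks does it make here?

Greedy: pick F (covers 7 new) → pick I (covers 1 new). Total picks: 2.

2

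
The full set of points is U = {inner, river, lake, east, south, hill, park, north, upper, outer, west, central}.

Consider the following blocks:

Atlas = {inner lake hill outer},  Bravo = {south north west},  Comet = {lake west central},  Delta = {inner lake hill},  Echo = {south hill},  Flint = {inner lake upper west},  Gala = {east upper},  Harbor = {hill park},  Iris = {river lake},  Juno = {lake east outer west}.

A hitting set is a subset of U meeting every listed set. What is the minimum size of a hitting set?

Take H = {lake, south, hill, upper}. Each listed block contains at least one of these, so H is a hitting set of size 4.
The blocks Bravo, Gala, Harbor, Iris are pairwise disjoint, so any hitting set needs a separate point for each — at least 4. Hence 4 is optimal.

4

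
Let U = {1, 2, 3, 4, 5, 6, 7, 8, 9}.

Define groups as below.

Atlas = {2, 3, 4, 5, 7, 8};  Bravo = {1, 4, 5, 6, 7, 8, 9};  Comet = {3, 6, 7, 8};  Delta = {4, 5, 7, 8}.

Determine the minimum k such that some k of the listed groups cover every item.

2

Take {Atlas, Bravo}. Their union is {1, 2, 3, 4, 5, 6, 7, 8, 9}, which is all 9 items.
No single group has all 9 items (the largest, Bravo, has 7), so 2 is optimal.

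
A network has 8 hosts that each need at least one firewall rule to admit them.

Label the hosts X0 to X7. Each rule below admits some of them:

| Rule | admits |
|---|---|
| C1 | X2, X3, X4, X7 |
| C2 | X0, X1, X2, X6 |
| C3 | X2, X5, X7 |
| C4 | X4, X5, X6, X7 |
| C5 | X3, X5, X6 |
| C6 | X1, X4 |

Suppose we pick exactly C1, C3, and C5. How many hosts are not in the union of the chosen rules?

Union of C1, C3, C5 = {X2, X3, X4, X5, X6, X7}.
Not covered: X0, X1 — 2 hosts.

2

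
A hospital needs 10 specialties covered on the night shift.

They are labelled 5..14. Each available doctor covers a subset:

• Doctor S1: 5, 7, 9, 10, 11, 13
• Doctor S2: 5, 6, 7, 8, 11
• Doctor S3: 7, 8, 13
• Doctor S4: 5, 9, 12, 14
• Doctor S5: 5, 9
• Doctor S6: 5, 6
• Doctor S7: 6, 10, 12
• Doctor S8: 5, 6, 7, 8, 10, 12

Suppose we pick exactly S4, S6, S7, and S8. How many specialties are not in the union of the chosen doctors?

2

Union of S4, S6, S7, S8 = {5, 6, 7, 8, 9, 10, 12, 14}.
Not covered: 11, 13 — 2 specialties.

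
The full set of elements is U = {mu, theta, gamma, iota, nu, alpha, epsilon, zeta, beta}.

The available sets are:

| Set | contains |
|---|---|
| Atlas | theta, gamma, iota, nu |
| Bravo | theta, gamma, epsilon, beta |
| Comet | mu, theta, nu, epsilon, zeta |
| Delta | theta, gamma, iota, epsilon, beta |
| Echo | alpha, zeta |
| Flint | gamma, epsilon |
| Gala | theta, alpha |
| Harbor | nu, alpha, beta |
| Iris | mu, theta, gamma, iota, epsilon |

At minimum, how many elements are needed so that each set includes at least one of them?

The 3 elements {gamma, alpha, zeta} hit every set.
No choice of 2 elements meets every set, so 3 is the minimum.

3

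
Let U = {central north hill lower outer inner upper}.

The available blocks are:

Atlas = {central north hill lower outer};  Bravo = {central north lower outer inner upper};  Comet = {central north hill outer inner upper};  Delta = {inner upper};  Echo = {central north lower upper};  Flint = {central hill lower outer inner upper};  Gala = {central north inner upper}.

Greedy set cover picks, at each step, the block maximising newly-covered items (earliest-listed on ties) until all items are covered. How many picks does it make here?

2

Greedy: pick Bravo (covers 6 new) → pick Atlas (covers 1 new). Total picks: 2.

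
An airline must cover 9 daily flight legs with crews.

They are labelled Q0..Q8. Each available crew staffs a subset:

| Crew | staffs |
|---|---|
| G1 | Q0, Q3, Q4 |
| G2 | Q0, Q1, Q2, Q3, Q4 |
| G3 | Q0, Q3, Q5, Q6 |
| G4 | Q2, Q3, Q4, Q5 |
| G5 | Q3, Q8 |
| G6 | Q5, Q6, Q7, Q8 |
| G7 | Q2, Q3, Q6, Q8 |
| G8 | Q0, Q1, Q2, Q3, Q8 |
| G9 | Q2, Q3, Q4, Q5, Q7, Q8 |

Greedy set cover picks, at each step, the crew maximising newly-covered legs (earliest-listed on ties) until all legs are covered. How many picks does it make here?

3

Greedy: pick G9 (covers 6 new) → pick G2 (covers 2 new) → pick G3 (covers 1 new). Total picks: 3.
(The true minimum cover uses only 2 crews, so greedy is not optimal here.)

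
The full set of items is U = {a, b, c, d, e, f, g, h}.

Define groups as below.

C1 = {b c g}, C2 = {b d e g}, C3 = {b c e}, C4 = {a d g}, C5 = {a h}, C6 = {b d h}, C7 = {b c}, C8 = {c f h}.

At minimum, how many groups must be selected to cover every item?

C3 and C4 and C8 together: C3 ∪ C4 ∪ C8 = {a, b, c, d, e, f, g, h} — every item is covered.
Only C8 contains f, so C8 is forced; the remaining 5 items need at least 2 more groups (each remaining group adds at most 4) — so at least 3 groups are needed, and 3 is optimal.

3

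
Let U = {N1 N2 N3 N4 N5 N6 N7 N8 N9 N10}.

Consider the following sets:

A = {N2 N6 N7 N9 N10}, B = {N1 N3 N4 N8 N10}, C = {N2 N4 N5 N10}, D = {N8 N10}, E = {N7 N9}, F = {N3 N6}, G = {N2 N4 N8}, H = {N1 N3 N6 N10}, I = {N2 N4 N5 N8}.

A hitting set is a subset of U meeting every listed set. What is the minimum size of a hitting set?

4

The 4 items {N2, N6, N8, N9} hit every set.
No choice of 3 items meets every set, so 4 is the minimum.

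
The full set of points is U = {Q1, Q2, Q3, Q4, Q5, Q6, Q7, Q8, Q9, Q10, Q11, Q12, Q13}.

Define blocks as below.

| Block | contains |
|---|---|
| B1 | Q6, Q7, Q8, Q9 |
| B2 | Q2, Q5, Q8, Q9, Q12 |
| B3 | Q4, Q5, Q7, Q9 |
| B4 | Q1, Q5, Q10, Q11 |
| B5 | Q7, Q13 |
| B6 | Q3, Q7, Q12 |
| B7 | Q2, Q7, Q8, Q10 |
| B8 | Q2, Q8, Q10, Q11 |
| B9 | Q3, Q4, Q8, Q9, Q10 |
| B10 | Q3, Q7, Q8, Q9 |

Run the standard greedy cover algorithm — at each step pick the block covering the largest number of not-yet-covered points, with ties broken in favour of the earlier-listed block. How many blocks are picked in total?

Greedy: pick B2 (covers 5 new) → pick B4 (covers 3 new) → pick B1 (covers 2 new) → pick B9 (covers 2 new) → pick B5 (covers 1 new). Total picks: 5.

5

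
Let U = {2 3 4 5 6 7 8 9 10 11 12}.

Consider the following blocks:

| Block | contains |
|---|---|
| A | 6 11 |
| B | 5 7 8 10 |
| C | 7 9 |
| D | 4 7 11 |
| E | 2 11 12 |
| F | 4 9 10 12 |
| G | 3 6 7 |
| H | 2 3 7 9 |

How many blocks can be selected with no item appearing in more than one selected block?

F, G are pairwise disjoint (F={4,9,10,12}; G={3,6,7}).
Every remaining block overlaps one of these, and no 3 of the listed blocks are pairwise disjoint, so 2 is the maximum.

2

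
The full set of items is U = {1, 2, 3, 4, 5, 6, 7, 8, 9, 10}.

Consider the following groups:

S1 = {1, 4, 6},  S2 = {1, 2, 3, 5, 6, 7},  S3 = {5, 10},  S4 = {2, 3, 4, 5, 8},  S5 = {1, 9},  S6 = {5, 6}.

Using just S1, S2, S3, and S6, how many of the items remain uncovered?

2

Union of S1, S2, S3, S6 = {1, 2, 3, 4, 5, 6, 7, 10}.
Not covered: 8, 9 — 2 items.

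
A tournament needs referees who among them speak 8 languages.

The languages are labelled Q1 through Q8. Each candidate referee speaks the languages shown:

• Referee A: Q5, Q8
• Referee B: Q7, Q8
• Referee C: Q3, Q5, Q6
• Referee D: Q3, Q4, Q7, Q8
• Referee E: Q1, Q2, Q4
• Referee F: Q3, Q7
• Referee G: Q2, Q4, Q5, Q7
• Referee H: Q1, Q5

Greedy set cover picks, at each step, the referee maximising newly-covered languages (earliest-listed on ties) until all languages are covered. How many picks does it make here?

Greedy: pick D (covers 4 new) → pick C (covers 2 new) → pick E (covers 2 new). Total picks: 3.

3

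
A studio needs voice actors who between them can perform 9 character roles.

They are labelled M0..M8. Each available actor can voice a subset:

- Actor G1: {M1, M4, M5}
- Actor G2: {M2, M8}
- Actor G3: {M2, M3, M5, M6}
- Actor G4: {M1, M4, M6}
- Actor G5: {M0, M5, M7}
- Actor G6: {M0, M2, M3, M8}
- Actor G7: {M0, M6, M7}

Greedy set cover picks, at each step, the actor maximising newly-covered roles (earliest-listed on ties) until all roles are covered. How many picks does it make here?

Greedy: pick G3 (covers 4 new) → pick G1 (covers 2 new) → pick G5 (covers 2 new) → pick G2 (covers 1 new). Total picks: 4.
(The true minimum cover uses only 3 actors, so greedy is not optimal here.)

4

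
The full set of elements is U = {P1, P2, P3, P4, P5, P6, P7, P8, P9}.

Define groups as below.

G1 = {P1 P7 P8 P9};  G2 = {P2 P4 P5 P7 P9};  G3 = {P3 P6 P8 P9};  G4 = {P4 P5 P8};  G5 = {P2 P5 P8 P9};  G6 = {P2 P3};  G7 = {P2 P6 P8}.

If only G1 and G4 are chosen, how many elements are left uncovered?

3

Union of G1, G4 = {P1, P4, P5, P7, P8, P9}.
Not covered: P2, P3, P6 — 3 elements.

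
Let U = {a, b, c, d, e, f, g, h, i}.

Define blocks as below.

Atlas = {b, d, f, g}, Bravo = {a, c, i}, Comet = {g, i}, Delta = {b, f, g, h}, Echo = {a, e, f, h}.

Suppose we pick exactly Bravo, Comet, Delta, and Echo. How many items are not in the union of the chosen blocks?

Union of Bravo, Comet, Delta, Echo = {a, b, c, e, f, g, h, i}.
Not covered: d — 1 item.

1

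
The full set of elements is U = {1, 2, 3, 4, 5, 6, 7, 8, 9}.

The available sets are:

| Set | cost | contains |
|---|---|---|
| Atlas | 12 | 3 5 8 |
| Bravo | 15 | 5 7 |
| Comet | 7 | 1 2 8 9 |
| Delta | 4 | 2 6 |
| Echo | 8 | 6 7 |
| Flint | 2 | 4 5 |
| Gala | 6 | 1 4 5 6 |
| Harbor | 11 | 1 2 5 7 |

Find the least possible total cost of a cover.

Atlas, Comet, Echo, Flint together cover every element (Atlas ∪ Comet ∪ Echo ∪ Flint = {1, 2, 3, 4, 5, 6, 7, 8, 9}); total cost 12 + 7 + 8 + 2 = 29.
The greedy pick Flint, Comet, Delta, Echo, Atlas costs 33; no covering selection beats 29.

29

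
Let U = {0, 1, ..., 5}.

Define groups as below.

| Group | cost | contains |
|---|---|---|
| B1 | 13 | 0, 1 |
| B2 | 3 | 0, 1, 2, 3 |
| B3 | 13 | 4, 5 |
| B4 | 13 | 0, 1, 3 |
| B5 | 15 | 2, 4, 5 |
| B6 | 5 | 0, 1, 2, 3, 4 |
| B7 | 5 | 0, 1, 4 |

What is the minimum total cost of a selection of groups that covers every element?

B2, B3 together cover every element (B2 ∪ B3 = {0, 1, 2, 3, 4, 5}); total cost 3 + 13 = 16.
The greedy pick B2, B6, B3 costs 21; no covering selection beats 16.

16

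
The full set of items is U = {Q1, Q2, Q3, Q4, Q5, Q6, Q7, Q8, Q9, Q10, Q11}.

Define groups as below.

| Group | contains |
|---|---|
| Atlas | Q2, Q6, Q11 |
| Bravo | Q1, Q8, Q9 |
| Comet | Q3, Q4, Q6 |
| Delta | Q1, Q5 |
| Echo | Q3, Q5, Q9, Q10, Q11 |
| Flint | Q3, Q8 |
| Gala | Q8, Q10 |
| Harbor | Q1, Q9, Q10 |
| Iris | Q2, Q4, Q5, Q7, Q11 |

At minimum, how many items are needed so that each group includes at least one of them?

4

Take H = {Q1, Q6, Q8, Q11}. Each listed group contains at least one of these, so H is a hitting set of size 4.
No choice of 3 items meets every group, so 4 is the minimum.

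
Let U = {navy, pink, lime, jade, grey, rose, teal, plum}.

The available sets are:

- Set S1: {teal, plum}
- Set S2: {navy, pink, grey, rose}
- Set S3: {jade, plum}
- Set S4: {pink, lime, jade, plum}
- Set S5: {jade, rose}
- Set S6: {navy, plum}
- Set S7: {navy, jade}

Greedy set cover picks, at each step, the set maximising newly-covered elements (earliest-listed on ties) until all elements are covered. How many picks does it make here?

3

Greedy: pick S2 (covers 4 new) → pick S4 (covers 3 new) → pick S1 (covers 1 new). Total picks: 3.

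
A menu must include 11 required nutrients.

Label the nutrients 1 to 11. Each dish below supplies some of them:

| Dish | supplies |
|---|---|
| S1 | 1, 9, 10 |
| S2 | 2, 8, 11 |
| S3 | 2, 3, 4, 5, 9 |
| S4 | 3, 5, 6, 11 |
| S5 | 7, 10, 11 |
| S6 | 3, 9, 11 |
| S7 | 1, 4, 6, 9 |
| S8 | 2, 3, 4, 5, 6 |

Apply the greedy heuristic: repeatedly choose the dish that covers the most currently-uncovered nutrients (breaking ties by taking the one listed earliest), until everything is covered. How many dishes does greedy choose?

4

Greedy: pick S3 (covers 5 new) → pick S5 (covers 3 new) → pick S7 (covers 2 new) → pick S2 (covers 1 new). Total picks: 4.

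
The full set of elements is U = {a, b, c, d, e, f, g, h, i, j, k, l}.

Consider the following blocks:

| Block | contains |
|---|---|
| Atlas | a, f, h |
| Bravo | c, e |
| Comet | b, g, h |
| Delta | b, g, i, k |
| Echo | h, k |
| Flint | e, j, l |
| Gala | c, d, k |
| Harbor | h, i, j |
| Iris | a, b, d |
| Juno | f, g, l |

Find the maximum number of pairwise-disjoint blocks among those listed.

4

Bravo, Harbor, Iris, Juno are pairwise disjoint (Bravo={c,e}; Harbor={h,i,j}; Iris={a,b,d}; Juno={f,g,l}).
Every remaining block overlaps one of these, and no 5 of the listed blocks are pairwise disjoint, so 4 is the maximum.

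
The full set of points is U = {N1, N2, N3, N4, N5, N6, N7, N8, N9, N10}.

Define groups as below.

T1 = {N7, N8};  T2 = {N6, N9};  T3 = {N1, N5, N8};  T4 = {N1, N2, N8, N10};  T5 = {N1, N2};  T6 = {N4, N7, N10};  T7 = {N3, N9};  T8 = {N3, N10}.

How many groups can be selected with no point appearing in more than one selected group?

T1, T2, T5, T8 are pairwise disjoint (T1={N7,N8}; T2={N6,N9}; T5={N1,N2}; T8={N3,N10}).
Every remaining group overlaps one of these, and no 5 of the listed groups are pairwise disjoint, so 4 is the maximum.

4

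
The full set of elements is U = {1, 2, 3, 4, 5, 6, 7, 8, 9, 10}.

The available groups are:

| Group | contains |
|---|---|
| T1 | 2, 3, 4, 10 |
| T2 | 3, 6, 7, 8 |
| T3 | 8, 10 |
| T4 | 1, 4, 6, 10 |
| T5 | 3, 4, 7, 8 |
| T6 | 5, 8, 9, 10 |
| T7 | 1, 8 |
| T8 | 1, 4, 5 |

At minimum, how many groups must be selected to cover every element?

4

T1 and T2 and T4 and T6 together: T1 ∪ T2 ∪ T4 ∪ T6 = {1, 2, 3, 4, 5, 6, 7, 8, 9, 10} — every element is covered.
No 3 of the 8 groups cover everything (all 56 combinations miss at least one element), so 4 is optimal.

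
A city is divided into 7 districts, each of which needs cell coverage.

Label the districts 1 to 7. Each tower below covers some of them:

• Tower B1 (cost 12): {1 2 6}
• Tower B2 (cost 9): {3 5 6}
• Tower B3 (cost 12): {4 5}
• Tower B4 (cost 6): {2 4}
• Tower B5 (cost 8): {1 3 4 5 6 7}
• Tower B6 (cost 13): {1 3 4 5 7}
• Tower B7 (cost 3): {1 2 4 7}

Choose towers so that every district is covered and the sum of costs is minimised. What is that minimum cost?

11

B5, B7 together cover every district (B5 ∪ B7 = {1, 2, 3, 4, 5, 6, 7}); total cost 8 + 3 = 11.
No covering selection has total cost below 11.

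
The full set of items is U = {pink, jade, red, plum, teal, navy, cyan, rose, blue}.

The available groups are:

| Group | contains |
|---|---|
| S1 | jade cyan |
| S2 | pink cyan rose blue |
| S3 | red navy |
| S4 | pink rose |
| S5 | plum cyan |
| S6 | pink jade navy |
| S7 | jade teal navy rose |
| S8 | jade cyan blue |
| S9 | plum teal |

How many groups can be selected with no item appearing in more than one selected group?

4

S3, S4, S8, S9 are pairwise disjoint (S3={red,navy}; S4={pink,rose}; S8={jade,cyan,blue}; S9={plum,teal}).
Every remaining group overlaps one of these, and no 5 of the listed groups are pairwise disjoint, so 4 is the maximum.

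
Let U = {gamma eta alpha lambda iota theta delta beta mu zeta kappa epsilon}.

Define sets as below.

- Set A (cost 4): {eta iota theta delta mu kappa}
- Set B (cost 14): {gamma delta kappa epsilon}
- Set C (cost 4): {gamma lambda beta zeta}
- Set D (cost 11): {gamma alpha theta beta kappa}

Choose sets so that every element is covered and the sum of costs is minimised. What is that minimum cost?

A, B, C, D together cover every element (A ∪ B ∪ C ∪ D = {gamma, eta, alpha, lambda, iota, theta, delta, beta, mu, zeta, kappa, epsilon}); total cost 4 + 14 + 4 + 11 = 33.
No covering selection has total cost below 33.

33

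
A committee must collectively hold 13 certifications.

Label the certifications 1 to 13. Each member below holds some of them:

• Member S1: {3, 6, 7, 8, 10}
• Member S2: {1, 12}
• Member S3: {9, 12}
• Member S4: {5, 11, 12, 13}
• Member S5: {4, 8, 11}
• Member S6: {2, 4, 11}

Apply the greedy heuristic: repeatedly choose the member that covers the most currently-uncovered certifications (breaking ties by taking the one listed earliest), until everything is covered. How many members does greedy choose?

5

Greedy: pick S1 (covers 5 new) → pick S4 (covers 4 new) → pick S6 (covers 2 new) → pick S2 (covers 1 new) → pick S3 (covers 1 new). Total picks: 5.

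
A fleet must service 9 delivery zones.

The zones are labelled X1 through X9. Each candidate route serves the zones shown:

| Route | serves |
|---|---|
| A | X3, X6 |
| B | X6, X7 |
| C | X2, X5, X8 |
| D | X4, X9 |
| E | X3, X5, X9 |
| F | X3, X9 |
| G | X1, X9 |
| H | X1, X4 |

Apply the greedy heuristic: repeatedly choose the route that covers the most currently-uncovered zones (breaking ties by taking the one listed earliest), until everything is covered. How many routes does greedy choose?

5

Greedy: pick C (covers 3 new) → pick A (covers 2 new) → pick D (covers 2 new) → pick B (covers 1 new) → pick G (covers 1 new). Total picks: 5.
(The true minimum cover uses only 4 routes, so greedy is not optimal here.)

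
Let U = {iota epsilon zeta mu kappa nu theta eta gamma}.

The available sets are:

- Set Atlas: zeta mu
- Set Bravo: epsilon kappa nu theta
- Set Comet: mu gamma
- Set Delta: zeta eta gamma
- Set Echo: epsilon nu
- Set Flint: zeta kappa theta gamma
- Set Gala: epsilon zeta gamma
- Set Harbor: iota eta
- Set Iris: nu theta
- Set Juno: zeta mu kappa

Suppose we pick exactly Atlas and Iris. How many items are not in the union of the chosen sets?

5

Union of Atlas, Iris = {zeta, mu, nu, theta}.
Not covered: iota, epsilon, kappa, eta, gamma — 5 items.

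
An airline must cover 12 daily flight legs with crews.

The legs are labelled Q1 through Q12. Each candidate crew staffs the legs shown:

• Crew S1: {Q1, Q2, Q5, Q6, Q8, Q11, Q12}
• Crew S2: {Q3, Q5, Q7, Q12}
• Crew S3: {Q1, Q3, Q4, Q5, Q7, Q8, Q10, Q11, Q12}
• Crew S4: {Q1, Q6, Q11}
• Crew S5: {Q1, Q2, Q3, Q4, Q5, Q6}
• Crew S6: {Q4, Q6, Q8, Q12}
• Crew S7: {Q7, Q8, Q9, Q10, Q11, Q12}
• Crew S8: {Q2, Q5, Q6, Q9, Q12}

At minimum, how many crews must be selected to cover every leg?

Take {S5, S7}. Their union is {Q1, Q2, Q3, Q4, Q5, Q6, Q7, Q8, Q9, Q10, Q11, Q12}, which is all 12 legs.
No single crew has all 12 legs (the largest, S3, has 9), so 2 is optimal.

2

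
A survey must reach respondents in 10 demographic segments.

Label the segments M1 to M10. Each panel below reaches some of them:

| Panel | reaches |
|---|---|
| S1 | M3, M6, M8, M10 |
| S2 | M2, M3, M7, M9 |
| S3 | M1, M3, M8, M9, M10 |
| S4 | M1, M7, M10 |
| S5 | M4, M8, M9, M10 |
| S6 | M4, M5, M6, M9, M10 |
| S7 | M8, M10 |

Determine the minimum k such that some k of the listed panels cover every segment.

3

Take {S2, S3, S6}. Their union is {M1, M2, M3, M4, M5, M6, M7, M8, M9, M10}, which is all 10 segments.
Only S2 contains M2, so S2 is forced; the remaining 6 segments need at least 2 more panels (each remaining panel adds at most 4) — so at least 3 panels are needed, and 3 is optimal.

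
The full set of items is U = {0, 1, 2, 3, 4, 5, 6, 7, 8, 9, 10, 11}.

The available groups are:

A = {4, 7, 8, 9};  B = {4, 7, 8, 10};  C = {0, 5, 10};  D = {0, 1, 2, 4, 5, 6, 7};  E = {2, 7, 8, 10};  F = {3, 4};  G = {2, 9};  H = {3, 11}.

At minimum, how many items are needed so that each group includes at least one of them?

Take T = {0, 2, 3, 4}. Each listed group contains at least one of these, so T is a hitting set of size 4.
No choice of 3 items meets every group, so 4 is the minimum.

4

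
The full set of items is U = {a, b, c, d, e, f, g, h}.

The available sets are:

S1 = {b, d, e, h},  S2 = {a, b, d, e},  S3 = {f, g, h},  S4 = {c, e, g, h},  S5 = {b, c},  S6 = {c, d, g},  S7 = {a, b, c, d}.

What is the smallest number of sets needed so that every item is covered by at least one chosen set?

3

S2, S3, and S7 cover everything between them: the union {a, b, c, d, e, f, g, h} is all of U.
Only S3 contains f, so S3 is forced; the remaining 5 items need at least 2 more sets (each remaining set adds at most 4) — so at least 3 sets are needed, and 3 is optimal.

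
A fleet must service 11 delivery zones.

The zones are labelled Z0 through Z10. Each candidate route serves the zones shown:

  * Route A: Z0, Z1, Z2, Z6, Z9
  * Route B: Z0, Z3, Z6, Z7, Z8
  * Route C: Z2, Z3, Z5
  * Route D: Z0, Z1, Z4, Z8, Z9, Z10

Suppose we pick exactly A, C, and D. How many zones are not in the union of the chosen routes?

Union of A, C, D = {Z0, Z1, Z2, Z3, Z4, Z5, Z6, Z8, Z9, Z10}.
Not covered: Z7 — 1 zone.

1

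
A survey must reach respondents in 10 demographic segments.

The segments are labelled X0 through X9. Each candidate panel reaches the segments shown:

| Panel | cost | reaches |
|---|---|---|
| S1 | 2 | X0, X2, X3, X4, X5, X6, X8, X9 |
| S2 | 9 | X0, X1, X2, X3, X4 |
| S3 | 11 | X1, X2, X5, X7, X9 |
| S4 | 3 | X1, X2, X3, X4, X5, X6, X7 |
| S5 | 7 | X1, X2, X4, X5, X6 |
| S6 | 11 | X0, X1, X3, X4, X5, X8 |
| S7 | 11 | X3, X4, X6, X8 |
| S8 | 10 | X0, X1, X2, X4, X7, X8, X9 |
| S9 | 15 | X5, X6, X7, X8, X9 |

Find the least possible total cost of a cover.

S1, S4 together cover every segment (S1 ∪ S4 = {X0, X1, X2, X3, X4, X5, X6, X7, X8, X9}); total cost 2 + 3 = 5.
No covering selection has total cost below 5.

5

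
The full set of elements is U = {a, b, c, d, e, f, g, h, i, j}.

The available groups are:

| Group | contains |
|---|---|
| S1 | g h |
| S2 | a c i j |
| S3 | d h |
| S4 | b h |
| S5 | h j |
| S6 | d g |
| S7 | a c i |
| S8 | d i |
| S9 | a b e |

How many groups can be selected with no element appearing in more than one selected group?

3

S4, S6, S7 are pairwise disjoint (S4={b,h}; S6={d,g}; S7={a,c,i}).
Every remaining group overlaps one of these, and no 4 of the listed groups are pairwise disjoint, so 3 is the maximum.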